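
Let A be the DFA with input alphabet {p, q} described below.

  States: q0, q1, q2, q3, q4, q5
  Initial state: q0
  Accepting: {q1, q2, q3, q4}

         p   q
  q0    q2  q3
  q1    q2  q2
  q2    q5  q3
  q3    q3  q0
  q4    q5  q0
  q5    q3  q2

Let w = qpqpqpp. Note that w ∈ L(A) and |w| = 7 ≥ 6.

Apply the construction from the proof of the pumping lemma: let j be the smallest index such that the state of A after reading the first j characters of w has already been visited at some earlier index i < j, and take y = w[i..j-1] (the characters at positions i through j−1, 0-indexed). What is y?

p

Run of A on w = q p q p q p p:
  step 0: q0  (start)
  step 1: q3  (read q: q0→q3)
  step 2: q3  (read p: q3→q3)   ← first repeat (q3 seen earlier)
  step 3: q0  (read q: q3→q0)
  step 4: q2  (read p: q0→q2)
  step 5: q3  (read q: q2→q3)
  step 6: q3  (read p: q3→q3)
  step 7: q3  (read p: q3→q3)

So i = 1, j = 2, giving x = w[0:1] = q, y = w[1:2] = p, z = w[2:7] = qpqpp.
Check: |xy| = 2 ≤ 6 and |y| = 1 ≥ 1. Reading y takes A from q3 back to q3, so every xyⁱz is accepted.
Since A has 6 states, any run of length ≥ 6 visits 6+1 states, so by pigeonhole some state repeats within the first 6 steps — that repeat gives the pumpable loop.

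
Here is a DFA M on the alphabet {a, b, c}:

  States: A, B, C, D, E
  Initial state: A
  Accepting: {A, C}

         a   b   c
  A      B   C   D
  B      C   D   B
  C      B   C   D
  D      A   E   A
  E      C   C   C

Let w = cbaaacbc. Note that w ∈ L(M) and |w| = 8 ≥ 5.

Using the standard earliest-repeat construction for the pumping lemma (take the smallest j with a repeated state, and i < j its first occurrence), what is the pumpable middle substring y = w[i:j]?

State sequence: A -c-> D -b-> E -a-> C -a-> B -a-> C -c-> D -b-> E -c-> C
First repeat at step 5: C was already visited.

So i = 3, j = 5, giving x = w[0:3] = cba, y = w[3:5] = aa, z = w[5:8] = cbc.
Check: |xy| = 5 ≤ 5 and |y| = 2 ≥ 1. Reading y takes M from C back to C, so every xyⁱz is accepted.
Pumping length from the standard proof: p = 5 (the number of states). The repeated state found above gives |xy| = j ≤ 5 and |y| = j − i ≥ 1.

aa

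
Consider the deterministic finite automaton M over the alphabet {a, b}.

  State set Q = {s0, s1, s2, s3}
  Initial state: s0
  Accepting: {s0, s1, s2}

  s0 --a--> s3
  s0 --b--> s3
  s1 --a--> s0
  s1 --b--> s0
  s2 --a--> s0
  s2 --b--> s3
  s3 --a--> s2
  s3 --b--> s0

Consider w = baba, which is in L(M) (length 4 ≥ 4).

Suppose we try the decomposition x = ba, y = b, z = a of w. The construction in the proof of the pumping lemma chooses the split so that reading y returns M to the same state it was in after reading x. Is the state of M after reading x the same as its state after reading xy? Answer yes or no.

Run of M on the first 3 characters of w = b a b:
  step 0: s0  (start)
  step 1: s3  (read b: s0→s3)
  step 2: s2  (read a: s3→s2)
  step 3: s3  (read b: s2→s3)

After x (step 2): s2. After xy (step 3): s3.
They differ (s2 ≠ s3), so y is not a cycle from the state after x; this split is not the one the pumping-lemma construction produces, and pumping y need not keep the string in L(M).

no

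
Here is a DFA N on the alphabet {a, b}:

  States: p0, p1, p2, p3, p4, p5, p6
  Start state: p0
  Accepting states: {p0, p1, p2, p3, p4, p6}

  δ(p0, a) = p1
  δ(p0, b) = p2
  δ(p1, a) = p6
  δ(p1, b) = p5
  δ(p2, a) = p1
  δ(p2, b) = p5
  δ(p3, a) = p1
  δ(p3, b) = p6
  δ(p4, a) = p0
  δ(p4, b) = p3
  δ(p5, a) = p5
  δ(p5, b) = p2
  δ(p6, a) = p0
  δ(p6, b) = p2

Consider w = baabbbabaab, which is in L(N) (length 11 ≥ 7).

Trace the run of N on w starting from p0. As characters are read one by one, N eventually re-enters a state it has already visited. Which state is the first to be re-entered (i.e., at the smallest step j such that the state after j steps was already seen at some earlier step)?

p2

State sequence: p0 -b-> p2 -a-> p1 -a-> p6 -b-> p2 -b-> p5 -b-> p2 -a-> p1 -b-> p5 -a-> p5 -a-> p5 -b-> p2
First repeat at step 4: p2 was already visited.

The earliest repeat is at step j = 4: N is in p2, which it already visited at step i = 1.
Pumping length from the standard proof: p = 7 (the number of states). The repeated state found above gives |xy| = j ≤ 7 and |y| = j − i ≥ 1.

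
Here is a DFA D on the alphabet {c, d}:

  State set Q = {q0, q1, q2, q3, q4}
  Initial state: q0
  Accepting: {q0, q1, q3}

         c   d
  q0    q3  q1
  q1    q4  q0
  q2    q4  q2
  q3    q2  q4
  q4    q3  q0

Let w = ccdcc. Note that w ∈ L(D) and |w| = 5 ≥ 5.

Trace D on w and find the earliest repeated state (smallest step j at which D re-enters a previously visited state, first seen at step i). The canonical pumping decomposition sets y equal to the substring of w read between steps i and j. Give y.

d

Run of D on w = c c d c c:
  step 0: q0  (start)
  step 1: q3  (read c: q0→q3)
  step 2: q2  (read c: q3→q2)
  step 3: q2  (read d: q2→q2)   ← first repeat (q2 seen earlier)
  step 4: q4  (read c: q2→q4)
  step 5: q3  (read c: q4→q3)

So i = 2, j = 3, giving x = w[0:2] = cc, y = w[2:3] = d, z = w[3:5] = cc.
Check: |xy| = 3 ≤ 5 and |y| = 1 ≥ 1. Reading y takes D from q2 back to q2, so every xyⁱz is accepted.
Since D has 5 states, any run of length ≥ 5 visits 5+1 states, so by pigeonhole some state repeats within the first 5 steps — that repeat gives the pumpable loop.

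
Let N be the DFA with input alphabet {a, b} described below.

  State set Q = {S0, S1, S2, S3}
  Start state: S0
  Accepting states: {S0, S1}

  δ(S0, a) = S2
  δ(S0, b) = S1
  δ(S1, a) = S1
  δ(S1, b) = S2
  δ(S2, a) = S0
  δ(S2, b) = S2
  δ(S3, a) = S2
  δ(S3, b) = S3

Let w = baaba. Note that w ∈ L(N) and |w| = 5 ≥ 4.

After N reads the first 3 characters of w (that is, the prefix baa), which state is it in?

Run of N on the first 3 characters of w = b a a:
  step 0: S0  (start)
  step 1: S1  (read b: S0→S1)
  step 2: S1  (read a: S1→S1)
  step 3: S1  (read a: S1→S1)

After reading 3 characters, N is in state S1.
(This kind of state-tracing is the core of the pumping-lemma construction: with 4 states, pigeonhole forces a repeat within the first 4 steps.)

S1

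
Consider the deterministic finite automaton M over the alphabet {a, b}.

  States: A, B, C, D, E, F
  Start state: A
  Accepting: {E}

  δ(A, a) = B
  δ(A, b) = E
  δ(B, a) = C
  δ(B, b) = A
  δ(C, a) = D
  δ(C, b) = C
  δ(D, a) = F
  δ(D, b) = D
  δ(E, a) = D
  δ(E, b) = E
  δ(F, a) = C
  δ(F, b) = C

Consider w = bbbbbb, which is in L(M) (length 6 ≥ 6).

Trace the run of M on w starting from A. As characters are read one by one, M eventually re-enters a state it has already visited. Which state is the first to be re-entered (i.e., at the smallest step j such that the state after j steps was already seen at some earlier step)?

State sequence: A -b-> E -b-> E -b-> E -b-> E -b-> E -b-> E
First repeat at step 2: E was already visited.

The earliest repeat is at step j = 2: M is in E, which it already visited at step i = 1.
The DFA has 6 states, so the proof of the pumping lemma guarantees a repeated state among the first 6+1 visited; the segment between the two visits is the pumpable y.

E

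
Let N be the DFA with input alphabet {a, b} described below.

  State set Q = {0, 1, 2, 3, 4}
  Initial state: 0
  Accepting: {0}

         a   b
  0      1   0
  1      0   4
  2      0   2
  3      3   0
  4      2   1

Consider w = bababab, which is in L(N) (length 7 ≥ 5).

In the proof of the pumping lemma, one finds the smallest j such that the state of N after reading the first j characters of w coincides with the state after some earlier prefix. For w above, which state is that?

Run of N on w = b a b a b a b:
  step 0: 0  (start)
  step 1: 0  (read b: 0→0)   ← first repeat (0 seen earlier)
  step 2: 1  (read a: 0→1)
  step 3: 4  (read b: 1→4)
  step 4: 2  (read a: 4→2)
  step 5: 2  (read b: 2→2)
  step 6: 0  (read a: 2→0)
  step 7: 0  (read b: 0→0)

The earliest repeat is at step j = 1: N is in 0, which it already visited at step i = 0.
Since N has 5 states, any run of length ≥ 5 visits 5+1 states, so by pigeonhole some state repeats within the first 5 steps — that repeat gives the pumpable loop.

0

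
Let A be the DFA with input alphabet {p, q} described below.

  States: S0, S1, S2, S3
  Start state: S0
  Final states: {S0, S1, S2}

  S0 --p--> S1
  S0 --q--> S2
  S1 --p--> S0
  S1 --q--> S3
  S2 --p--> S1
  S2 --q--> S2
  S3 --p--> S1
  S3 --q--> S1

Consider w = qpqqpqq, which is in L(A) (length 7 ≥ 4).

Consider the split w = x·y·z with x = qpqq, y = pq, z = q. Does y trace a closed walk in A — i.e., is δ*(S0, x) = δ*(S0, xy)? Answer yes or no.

Run of A on the first 6 characters of w = q p q q p q:
  step 0: S0  (start)
  step 1: S2  (read q: S0→S2)
  step 2: S1  (read p: S2→S1)
  step 3: S3  (read q: S1→S3)
  step 4: S1  (read q: S3→S1)
  step 5: S0  (read p: S1→S0)
  step 6: S2  (read q: S0→S2)

After x (step 4): S1. After xy (step 6): S2.
They differ (S1 ≠ S2), so y is not a cycle from the state after x; this split is not the one the pumping-lemma construction produces, and pumping y need not keep the string in L(A).

no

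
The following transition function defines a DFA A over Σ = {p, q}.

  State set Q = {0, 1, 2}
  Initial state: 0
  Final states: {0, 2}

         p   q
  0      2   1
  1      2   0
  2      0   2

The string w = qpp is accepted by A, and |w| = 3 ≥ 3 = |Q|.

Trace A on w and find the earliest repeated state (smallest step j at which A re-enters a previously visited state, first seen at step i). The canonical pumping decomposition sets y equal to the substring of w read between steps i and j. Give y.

qpp

Run of A on w = q p p:
  step 0: 0  (start)
  step 1: 1  (read q: 0→1)
  step 2: 2  (read p: 1→2)
  step 3: 0  (read p: 2→0)   ← first repeat (0 seen earlier)

So i = 0, j = 3, giving x = w[0:0] = ε, y = w[0:3] = qpp, z = w[3:3] = ε.
Check: |xy| = 3 ≤ 3 and |y| = 3 ≥ 1. Reading y takes A from 0 back to 0, so every xyⁱz is accepted.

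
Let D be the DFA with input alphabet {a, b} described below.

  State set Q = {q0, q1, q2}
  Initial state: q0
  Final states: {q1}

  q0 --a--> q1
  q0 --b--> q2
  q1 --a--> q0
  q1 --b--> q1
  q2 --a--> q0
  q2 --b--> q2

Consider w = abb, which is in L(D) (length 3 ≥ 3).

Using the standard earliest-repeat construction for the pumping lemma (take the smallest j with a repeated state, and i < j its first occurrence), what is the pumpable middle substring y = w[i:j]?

Run of D on w = a b b:
  step 0: q0  (start)
  step 1: q1  (read a: q0→q1)
  step 2: q1  (read b: q1→q1)   ← first repeat (q1 seen earlier)
  step 3: q1  (read b: q1→q1)

So i = 1, j = 2, giving x = w[0:1] = a, y = w[1:2] = b, z = w[2:3] = b.
Check: |xy| = 2 ≤ 3 and |y| = 1 ≥ 1. Reading y takes D from q1 back to q1, so every xyⁱz is accepted.

b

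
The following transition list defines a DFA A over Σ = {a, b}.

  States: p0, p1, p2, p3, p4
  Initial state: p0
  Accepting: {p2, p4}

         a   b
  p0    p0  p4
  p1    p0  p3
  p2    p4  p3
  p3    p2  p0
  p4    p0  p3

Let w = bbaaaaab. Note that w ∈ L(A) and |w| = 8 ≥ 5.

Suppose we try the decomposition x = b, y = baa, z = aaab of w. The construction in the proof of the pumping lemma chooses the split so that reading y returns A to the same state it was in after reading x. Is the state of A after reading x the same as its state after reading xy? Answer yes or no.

Run of A on the first 4 characters of w = b b a a:
  step 0: p0  (start)
  step 1: p4  (read b: p0→p4)
  step 2: p3  (read b: p4→p3)
  step 3: p2  (read a: p3→p2)
  step 4: p4  (read a: p2→p4)

After x (step 1): p4. After xy (step 4): p4.
They match, so y = baa drives A around a cycle from p4 back to itself; pumping y any number of times keeps A in p4 before reading z, and xyⁱz ∈ L(A) for every i ≥ 0.

yes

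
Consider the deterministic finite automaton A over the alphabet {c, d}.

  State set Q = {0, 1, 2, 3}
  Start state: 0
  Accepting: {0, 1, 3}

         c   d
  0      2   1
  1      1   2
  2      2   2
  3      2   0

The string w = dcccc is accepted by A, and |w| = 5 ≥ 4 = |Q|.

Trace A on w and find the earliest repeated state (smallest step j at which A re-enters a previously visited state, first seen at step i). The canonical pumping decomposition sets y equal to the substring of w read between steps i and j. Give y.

c

Run of A on w = d c c c c:
  step 0: 0  (start)
  step 1: 1  (read d: 0→1)
  step 2: 1  (read c: 1→1)   ← first repeat (1 seen earlier)
  step 3: 1  (read c: 1→1)
  step 4: 1  (read c: 1→1)
  step 5: 1  (read c: 1→1)

So i = 1, j = 2, giving x = w[0:1] = d, y = w[1:2] = c, z = w[2:5] = ccc.
Check: |xy| = 2 ≤ 4 and |y| = 1 ≥ 1. Reading y takes A from 1 back to 1, so every xyⁱz is accepted.
With |Q| = 4, pigeonhole forces a state repeat no later than step 4; the substring read between the first and second visits to that state can be pumped.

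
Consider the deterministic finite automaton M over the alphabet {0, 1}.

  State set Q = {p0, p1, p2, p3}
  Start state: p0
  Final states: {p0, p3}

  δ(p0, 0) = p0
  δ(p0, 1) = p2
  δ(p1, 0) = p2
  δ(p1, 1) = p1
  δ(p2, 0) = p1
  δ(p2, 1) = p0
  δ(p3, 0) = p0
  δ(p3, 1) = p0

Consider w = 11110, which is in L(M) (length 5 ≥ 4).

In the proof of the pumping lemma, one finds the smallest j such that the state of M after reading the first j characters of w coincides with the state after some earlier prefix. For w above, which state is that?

Run of M on w = 1 1 1 1 0:
  step 0: p0  (start)
  step 1: p2  (read 1: p0→p2)
  step 2: p0  (read 1: p2→p0)   ← first repeat (p0 seen earlier)
  step 3: p2  (read 1: p0→p2)
  step 4: p0  (read 1: p2→p0)
  step 5: p0  (read 0: p0→p0)

The earliest repeat is at step j = 2: M is in p0, which it already visited at step i = 0.
Pumping length from the standard proof: p = 4 (the number of states). The repeated state found above gives |xy| = j ≤ 4 and |y| = j − i ≥ 1.

p0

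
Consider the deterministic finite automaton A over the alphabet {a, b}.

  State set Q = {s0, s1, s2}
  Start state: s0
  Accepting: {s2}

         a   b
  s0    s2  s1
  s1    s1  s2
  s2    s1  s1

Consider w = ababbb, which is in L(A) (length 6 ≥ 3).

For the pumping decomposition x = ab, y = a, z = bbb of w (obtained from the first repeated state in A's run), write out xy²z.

abaabbb

xy^2z = ab·a·a·bbb = abaabbb.
Reading y = a takes A from s1 back to s1, so after x·y·y the machine is still in s1, and z then leads to the accepting state s2. Hence abaabbb ∈ L(A).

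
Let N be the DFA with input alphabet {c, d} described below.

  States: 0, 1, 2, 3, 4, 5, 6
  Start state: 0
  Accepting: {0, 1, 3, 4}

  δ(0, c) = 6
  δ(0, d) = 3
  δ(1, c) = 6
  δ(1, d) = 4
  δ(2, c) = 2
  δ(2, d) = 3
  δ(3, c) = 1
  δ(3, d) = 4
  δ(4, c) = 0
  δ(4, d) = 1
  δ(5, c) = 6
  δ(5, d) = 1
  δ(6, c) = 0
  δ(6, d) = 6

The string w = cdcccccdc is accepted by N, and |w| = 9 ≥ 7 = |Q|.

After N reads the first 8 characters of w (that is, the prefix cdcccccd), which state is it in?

State sequence: 0 -c-> 6 -d-> 6 -c-> 0 -c-> 6 -c-> 0 -c-> 6 -c-> 0 -d-> 3

After reading 8 characters, N is in state 3.

3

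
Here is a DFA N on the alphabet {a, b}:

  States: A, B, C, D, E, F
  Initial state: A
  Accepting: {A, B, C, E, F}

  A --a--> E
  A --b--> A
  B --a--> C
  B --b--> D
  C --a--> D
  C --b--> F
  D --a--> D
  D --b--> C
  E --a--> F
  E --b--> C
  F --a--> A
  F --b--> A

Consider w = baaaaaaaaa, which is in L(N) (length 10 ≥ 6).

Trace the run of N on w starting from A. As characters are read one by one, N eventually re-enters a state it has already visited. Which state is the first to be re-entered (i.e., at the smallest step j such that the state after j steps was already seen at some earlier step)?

A

State sequence: A -b-> A -a-> E -a-> F -a-> A -a-> E -a-> F -a-> A -a-> E -a-> F -a-> A
First repeat at step 1: A was already visited.

The earliest repeat is at step j = 1: N is in A, which it already visited at step i = 0.
With |Q| = 6, pigeonhole forces a state repeat no later than step 6; the substring read between the first and second visits to that state can be pumped.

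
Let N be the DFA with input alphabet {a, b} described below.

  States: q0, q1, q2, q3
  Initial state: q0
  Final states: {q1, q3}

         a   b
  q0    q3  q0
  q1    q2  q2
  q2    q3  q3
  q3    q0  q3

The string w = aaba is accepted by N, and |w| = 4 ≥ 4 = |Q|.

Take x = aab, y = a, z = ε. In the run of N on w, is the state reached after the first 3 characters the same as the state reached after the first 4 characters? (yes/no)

State sequence: q0 -a-> q3 -a-> q0 -b-> q0 -a-> q3

After x (step 3): q0. After xy (step 4): q3.
They differ (q0 ≠ q3), so y is not a cycle from the state after x; this split is not the one the pumping-lemma construction produces, and pumping y need not keep the string in L(N).

no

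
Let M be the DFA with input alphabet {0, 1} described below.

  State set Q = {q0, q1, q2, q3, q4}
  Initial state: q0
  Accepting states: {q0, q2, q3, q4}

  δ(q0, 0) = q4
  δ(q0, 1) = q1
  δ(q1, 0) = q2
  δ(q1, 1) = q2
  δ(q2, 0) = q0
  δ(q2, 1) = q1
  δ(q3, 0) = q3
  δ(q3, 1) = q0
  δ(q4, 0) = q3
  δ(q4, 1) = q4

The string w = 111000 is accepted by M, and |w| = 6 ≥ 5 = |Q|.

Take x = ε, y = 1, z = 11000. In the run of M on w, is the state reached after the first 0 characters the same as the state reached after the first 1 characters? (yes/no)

no

Run of M on the first 1 characters of w = 1:
  step 0: q0  (start)
  step 1: q1  (read 1: q0→q1)

After x (step 0): q0. After xy (step 1): q1.
They differ (q0 ≠ q1), so y is not a cycle from the state after x; this split is not the one the pumping-lemma construction produces, and pumping y need not keep the string in L(M).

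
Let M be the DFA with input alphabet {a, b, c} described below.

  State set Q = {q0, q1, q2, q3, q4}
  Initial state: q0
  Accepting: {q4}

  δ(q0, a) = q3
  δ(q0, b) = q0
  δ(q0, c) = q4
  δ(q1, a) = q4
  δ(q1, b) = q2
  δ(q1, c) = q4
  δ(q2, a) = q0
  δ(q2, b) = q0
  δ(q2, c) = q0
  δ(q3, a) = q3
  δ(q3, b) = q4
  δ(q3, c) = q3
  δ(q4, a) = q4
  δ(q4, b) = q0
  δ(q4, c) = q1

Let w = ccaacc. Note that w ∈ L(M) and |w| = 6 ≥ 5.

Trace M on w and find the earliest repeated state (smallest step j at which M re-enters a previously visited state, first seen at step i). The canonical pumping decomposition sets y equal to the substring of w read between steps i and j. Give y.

State sequence: q0 -c-> q4 -c-> q1 -a-> q4 -a-> q4 -c-> q1 -c-> q4
First repeat at step 3: q4 was already visited.

So i = 1, j = 3, giving x = w[0:1] = c, y = w[1:3] = ca, z = w[3:6] = acc.
Check: |xy| = 3 ≤ 5 and |y| = 2 ≥ 1. Reading y takes M from q4 back to q4, so every xyⁱz is accepted.
With |Q| = 5, pigeonhole forces a state repeat no later than step 5; the substring read between the first and second visits to that state can be pumped.

ca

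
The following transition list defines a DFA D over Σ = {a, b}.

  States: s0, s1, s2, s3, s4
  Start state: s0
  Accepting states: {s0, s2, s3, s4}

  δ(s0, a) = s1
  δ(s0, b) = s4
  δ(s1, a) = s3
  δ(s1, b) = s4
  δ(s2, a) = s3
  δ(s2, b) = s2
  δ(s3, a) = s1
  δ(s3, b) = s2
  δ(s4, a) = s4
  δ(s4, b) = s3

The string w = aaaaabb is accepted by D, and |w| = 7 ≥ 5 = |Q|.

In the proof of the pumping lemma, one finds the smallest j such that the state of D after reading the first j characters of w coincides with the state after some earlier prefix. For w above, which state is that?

s1

Run of D on w = a a a a a b b:
  step 0: s0  (start)
  step 1: s1  (read a: s0→s1)
  step 2: s3  (read a: s1→s3)
  step 3: s1  (read a: s3→s1)   ← first repeat (s1 seen earlier)
  step 4: s3  (read a: s1→s3)
  step 5: s1  (read a: s3→s1)
  step 6: s4  (read b: s1→s4)
  step 7: s3  (read b: s4→s3)

The earliest repeat is at step j = 3: D is in s1, which it already visited at step i = 1.
With |Q| = 5, pigeonhole forces a state repeat no later than step 5; the substring read between the first and second visits to that state can be pumped.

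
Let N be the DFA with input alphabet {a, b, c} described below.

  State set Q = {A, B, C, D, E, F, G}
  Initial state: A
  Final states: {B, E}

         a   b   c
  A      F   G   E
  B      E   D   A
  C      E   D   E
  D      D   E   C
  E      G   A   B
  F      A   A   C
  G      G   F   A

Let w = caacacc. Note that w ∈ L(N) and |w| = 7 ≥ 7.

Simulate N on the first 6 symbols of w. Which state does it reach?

C

Run of N on the first 6 characters of w = c a a c a c:
  step 0: A  (start)
  step 1: E  (read c: A→E)
  step 2: G  (read a: E→G)
  step 3: G  (read a: G→G)
  step 4: A  (read c: G→A)
  step 5: F  (read a: A→F)
  step 6: C  (read c: F→C)

After reading 6 characters, N is in state C.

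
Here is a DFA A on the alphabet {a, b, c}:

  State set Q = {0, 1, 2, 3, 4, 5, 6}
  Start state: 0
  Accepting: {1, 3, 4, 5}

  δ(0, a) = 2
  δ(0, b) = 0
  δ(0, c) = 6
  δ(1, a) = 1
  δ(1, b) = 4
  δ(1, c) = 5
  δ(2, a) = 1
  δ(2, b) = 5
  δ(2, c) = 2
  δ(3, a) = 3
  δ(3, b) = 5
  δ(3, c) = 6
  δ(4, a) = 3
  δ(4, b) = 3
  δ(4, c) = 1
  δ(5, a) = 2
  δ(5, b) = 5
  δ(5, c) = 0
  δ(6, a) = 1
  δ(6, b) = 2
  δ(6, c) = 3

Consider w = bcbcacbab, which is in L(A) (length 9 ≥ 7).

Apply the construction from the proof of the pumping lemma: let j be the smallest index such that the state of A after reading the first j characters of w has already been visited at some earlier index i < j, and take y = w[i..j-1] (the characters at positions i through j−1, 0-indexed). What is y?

State sequence: 0 -b-> 0 -c-> 6 -b-> 2 -c-> 2 -a-> 1 -c-> 5 -b-> 5 -a-> 2 -b-> 5
First repeat at step 1: 0 was already visited.

So i = 0, j = 1, giving x = w[0:0] = ε, y = w[0:1] = b, z = w[1:9] = cbcacbab.
Check: |xy| = 1 ≤ 7 and |y| = 1 ≥ 1. Reading y takes A from 0 back to 0, so every xyⁱz is accepted.

b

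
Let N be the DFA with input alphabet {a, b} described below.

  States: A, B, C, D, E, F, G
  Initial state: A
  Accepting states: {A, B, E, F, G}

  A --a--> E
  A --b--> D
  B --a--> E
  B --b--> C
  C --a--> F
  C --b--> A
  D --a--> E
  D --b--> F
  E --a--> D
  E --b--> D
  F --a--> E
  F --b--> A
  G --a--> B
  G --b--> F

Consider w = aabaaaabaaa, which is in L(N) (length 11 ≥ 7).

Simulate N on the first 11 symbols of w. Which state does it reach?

State sequence: A -a-> E -a-> D -b-> F -a-> E -a-> D -a-> E -a-> D -b-> F -a-> E -a-> D -a-> E

After reading 11 characters, N is in state E.
(This kind of state-tracing is the core of the pumping-lemma construction: with 7 states, pigeonhole forces a repeat within the first 7 steps.)

E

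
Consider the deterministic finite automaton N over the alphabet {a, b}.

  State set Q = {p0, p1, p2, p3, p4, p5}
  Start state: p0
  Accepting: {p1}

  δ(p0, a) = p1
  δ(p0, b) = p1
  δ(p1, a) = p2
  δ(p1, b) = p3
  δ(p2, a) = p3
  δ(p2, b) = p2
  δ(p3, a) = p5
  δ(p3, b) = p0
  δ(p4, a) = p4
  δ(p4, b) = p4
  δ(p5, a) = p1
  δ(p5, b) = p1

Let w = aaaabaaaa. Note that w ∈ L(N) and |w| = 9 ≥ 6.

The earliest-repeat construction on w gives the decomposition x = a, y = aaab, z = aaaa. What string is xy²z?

aaaabaaabaaaa

xy^2z = a·aaab·aaab·aaaa = aaaabaaabaaaa.
Reading y = aaab takes N from p1 back to p1, so after x·y·y the machine is still in p1, and z then leads to the accepting state p1. Hence aaaabaaabaaaa ∈ L(N).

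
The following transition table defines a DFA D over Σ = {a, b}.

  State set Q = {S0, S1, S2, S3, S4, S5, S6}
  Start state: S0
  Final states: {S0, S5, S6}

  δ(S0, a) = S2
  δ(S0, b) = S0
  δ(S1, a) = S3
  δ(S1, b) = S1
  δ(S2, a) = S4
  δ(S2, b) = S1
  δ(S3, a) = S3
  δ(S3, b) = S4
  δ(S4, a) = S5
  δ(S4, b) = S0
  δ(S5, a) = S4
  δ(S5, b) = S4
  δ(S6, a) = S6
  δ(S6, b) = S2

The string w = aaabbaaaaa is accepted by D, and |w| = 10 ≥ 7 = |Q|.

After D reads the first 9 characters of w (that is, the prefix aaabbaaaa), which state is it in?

S4

State sequence: S0 -a-> S2 -a-> S4 -a-> S5 -b-> S4 -b-> S0 -a-> S2 -a-> S4 -a-> S5 -a-> S4

After reading 9 characters, D is in state S4.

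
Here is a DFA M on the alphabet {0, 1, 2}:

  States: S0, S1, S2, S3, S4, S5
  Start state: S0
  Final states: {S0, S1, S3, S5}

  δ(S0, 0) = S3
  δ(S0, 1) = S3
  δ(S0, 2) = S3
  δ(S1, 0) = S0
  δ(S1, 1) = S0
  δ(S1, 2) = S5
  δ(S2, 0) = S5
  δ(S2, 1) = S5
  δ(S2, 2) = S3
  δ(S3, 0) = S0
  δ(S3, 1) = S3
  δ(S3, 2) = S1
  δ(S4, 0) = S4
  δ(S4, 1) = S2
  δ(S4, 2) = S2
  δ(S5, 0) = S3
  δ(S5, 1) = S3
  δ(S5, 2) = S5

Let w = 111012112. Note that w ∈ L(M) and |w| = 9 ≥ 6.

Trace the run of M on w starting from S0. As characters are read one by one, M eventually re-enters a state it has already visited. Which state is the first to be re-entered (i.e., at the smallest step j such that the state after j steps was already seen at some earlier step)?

State sequence: S0 -1-> S3 -1-> S3 -1-> S3 -0-> S0 -1-> S3 -2-> S1 -1-> S0 -1-> S3 -2-> S1
First repeat at step 2: S3 was already visited.

The earliest repeat is at step j = 2: M is in S3, which it already visited at step i = 1.
With |Q| = 6, pigeonhole forces a state repeat no later than step 6; the substring read between the first and second visits to that state can be pumped.

S3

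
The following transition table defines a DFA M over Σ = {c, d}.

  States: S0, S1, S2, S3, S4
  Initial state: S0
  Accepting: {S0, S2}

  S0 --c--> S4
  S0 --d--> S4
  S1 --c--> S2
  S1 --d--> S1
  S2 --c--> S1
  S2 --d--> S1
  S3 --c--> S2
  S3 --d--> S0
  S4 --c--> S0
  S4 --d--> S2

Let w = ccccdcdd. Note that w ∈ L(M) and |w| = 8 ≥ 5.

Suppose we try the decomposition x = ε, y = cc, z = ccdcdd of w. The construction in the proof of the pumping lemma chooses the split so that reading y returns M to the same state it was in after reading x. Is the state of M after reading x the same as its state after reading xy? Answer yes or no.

yes

Run of M on the first 2 characters of w = c c:
  step 0: S0  (start)
  step 1: S4  (read c: S0→S4)
  step 2: S0  (read c: S4→S0)

After x (step 0): S0. After xy (step 2): S0.
They match, so y = cc drives M around a cycle from S0 back to itself; pumping y any number of times keeps M in S0 before reading z, and xyⁱz ∈ L(M) for every i ≥ 0.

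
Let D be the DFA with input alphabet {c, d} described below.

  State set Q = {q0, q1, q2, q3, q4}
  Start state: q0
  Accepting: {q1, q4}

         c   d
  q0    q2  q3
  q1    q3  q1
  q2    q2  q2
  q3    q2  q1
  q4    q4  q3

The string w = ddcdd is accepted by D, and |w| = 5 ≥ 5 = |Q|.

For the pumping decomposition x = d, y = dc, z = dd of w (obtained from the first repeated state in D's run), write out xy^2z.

ddcdcdd

xy^2z = d·dc·dc·dd = ddcdcdd.
Reading y = dc takes D from q3 back to q3, so after x·y·y the machine is still in q3, and z then leads to the accepting state q1. Hence ddcdcdd ∈ L(D).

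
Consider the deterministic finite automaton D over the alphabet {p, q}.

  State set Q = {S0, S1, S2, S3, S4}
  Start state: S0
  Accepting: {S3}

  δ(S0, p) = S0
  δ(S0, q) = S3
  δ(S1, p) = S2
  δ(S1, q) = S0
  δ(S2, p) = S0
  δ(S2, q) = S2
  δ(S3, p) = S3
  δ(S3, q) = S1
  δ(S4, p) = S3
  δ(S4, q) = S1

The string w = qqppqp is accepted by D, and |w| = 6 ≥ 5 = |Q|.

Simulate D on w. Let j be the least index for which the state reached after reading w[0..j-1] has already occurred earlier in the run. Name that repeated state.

S0

Run of D on w = q q p p q p:
  step 0: S0  (start)
  step 1: S3  (read q: S0→S3)
  step 2: S1  (read q: S3→S1)
  step 3: S2  (read p: S1→S2)
  step 4: S0  (read p: S2→S0)   ← first repeat (S0 seen earlier)
  step 5: S3  (read q: S0→S3)
  step 6: S3  (read p: S3→S3)

The earliest repeat is at step j = 4: D is in S0, which it already visited at step i = 0.
With |Q| = 5, pigeonhole forces a state repeat no later than step 5; the substring read between the first and second visits to that state can be pumped.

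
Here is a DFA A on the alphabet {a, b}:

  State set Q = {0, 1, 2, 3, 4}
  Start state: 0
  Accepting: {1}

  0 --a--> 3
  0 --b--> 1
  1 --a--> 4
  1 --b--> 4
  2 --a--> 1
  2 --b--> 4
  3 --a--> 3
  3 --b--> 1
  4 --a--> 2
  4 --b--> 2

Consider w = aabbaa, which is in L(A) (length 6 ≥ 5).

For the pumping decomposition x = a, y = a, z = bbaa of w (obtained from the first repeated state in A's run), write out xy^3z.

aaaabbaa

xy^3z = a·a·a·a·bbaa = aaaabbaa.
Reading y = a takes A from 3 back to 3, so after x·y·y·y the machine is still in 3, and z then leads to the accepting state 1. Hence aaaabbaa ∈ L(A).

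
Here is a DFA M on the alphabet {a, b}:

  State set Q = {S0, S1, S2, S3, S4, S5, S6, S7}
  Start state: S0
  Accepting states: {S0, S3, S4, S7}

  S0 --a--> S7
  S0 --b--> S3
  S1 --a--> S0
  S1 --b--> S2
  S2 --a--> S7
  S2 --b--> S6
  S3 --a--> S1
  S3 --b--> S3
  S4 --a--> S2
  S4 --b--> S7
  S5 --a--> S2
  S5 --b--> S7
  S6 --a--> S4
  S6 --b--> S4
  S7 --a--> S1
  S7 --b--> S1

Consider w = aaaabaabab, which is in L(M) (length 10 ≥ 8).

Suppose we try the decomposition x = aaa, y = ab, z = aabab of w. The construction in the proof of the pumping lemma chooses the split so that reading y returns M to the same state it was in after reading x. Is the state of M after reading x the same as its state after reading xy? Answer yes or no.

no

Run of M on the first 5 characters of w = a a a a b:
  step 0: S0  (start)
  step 1: S7  (read a: S0→S7)
  step 2: S1  (read a: S7→S1)
  step 3: S0  (read a: S1→S0)
  step 4: S7  (read a: S0→S7)
  step 5: S1  (read b: S7→S1)

After x (step 3): S0. After xy (step 5): S1.
They differ (S0 ≠ S1), so y is not a cycle from the state after x; this split is not the one the pumping-lemma construction produces, and pumping y need not keep the string in L(M).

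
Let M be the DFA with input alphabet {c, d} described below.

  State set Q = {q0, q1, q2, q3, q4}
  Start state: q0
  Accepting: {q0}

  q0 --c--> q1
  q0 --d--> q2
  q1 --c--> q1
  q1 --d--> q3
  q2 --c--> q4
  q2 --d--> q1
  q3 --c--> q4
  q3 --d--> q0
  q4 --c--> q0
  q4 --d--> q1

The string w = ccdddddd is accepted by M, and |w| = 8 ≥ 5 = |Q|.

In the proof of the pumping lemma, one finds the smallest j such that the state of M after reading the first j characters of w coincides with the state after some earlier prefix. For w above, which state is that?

q1

Run of M on w = c c d d d d d d:
  step 0: q0  (start)
  step 1: q1  (read c: q0→q1)
  step 2: q1  (read c: q1→q1)   ← first repeat (q1 seen earlier)
  step 3: q3  (read d: q1→q3)
  step 4: q0  (read d: q3→q0)
  step 5: q2  (read d: q0→q2)
  step 6: q1  (read d: q2→q1)
  step 7: q3  (read d: q1→q3)
  step 8: q0  (read d: q3→q0)

The earliest repeat is at step j = 2: M is in q1, which it already visited at step i = 1.
Pumping length from the standard proof: p = 5 (the number of states). The repeated state found above gives |xy| = j ≤ 5 and |y| = j − i ≥ 1.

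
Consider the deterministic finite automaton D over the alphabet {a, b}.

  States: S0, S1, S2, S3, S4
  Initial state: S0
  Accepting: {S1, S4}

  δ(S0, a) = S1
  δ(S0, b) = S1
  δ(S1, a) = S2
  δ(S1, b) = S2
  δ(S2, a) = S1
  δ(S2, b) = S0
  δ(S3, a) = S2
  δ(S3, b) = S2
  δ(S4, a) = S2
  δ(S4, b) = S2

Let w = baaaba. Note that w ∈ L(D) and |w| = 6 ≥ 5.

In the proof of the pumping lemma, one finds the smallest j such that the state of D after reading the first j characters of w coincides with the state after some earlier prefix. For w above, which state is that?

Run of D on w = b a a a b a:
  step 0: S0  (start)
  step 1: S1  (read b: S0→S1)
  step 2: S2  (read a: S1→S2)
  step 3: S1  (read a: S2→S1)   ← first repeat (S1 seen earlier)
  step 4: S2  (read a: S1→S2)
  step 5: S0  (read b: S2→S0)
  step 6: S1  (read a: S0→S1)

The earliest repeat is at step j = 3: D is in S1, which it already visited at step i = 1.
With |Q| = 5, pigeonhole forces a state repeat no later than step 5; the substring read between the first and second visits to that state can be pumped.

S1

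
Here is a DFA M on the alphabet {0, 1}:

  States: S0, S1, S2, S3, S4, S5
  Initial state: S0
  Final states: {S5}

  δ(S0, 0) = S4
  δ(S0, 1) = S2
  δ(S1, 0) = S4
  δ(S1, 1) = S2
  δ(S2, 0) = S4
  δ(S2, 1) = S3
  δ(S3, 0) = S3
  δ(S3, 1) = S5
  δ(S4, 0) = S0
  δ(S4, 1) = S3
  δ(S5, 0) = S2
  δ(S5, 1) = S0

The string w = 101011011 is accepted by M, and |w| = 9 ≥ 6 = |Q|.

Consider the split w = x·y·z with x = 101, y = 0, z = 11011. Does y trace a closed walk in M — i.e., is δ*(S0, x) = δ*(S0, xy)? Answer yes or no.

yes

State sequence: S0 -1-> S2 -0-> S4 -1-> S3 -0-> S3

After x (step 3): S3. After xy (step 4): S3.
They match, so y = 0 drives M around a cycle from S3 back to itself; pumping y any number of times keeps M in S3 before reading z, and xyⁱz ∈ L(M) for every i ≥ 0.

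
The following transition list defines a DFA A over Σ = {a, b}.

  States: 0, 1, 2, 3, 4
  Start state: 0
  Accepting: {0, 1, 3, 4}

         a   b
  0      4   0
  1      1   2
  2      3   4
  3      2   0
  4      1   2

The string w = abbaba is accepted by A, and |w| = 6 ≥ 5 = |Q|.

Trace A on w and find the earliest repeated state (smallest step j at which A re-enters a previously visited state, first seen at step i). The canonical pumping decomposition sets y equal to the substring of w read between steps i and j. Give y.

bb

State sequence: 0 -a-> 4 -b-> 2 -b-> 4 -a-> 1 -b-> 2 -a-> 3
First repeat at step 3: 4 was already visited.

So i = 1, j = 3, giving x = w[0:1] = a, y = w[1:3] = bb, z = w[3:6] = aba.
Check: |xy| = 3 ≤ 5 and |y| = 2 ≥ 1. Reading y takes A from 4 back to 4, so every xyⁱz is accepted.
Pumping length from the standard proof: p = 5 (the number of states). The repeated state found above gives |xy| = j ≤ 5 and |y| = j − i ≥ 1.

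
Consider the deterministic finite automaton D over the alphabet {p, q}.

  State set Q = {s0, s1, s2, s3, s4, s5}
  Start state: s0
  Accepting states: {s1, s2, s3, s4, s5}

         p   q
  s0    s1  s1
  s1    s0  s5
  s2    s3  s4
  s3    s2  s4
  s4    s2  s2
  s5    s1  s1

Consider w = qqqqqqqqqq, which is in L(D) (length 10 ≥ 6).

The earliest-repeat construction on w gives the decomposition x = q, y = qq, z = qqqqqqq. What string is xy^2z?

xy^2z = q·qq·qq·qqqqqqq = qqqqqqqqqqqq.
Reading y = qq takes D from s1 back to s1, so after x·y·y the machine is still in s1, and z then leads to the accepting state s5. Hence qqqqqqqqqqqq ∈ L(D).

qqqqqqqqqqqq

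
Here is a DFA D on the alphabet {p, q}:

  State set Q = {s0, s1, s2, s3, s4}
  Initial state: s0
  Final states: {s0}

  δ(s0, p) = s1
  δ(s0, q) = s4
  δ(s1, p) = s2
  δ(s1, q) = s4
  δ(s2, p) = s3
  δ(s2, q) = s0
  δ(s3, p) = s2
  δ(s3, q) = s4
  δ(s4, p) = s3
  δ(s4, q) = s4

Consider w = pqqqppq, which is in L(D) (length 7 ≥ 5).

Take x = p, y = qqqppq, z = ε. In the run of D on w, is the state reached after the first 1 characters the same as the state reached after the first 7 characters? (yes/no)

State sequence: s0 -p-> s1 -q-> s4 -q-> s4 -q-> s4 -p-> s3 -p-> s2 -q-> s0

After x (step 1): s1. After xy (step 7): s0.
They differ (s1 ≠ s0), so y is not a cycle from the state after x; this split is not the one the pumping-lemma construction produces, and pumping y need not keep the string in L(D).

no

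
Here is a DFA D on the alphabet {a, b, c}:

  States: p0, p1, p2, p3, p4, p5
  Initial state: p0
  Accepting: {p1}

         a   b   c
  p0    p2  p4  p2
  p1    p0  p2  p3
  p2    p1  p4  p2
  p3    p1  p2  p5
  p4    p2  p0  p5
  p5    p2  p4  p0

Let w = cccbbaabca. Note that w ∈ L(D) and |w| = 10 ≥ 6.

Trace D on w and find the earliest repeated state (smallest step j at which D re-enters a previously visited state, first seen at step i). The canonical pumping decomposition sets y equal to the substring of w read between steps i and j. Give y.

Run of D on w = c c c b b a a b c a:
  step 0: p0  (start)
  step 1: p2  (read c: p0→p2)
  step 2: p2  (read c: p2→p2)   ← first repeat (p2 seen earlier)
  step 3: p2  (read c: p2→p2)
  step 4: p4  (read b: p2→p4)
  step 5: p0  (read b: p4→p0)
  step 6: p2  (read a: p0→p2)
  step 7: p1  (read a: p2→p1)
  step 8: p2  (read b: p1→p2)
  step 9: p2  (read c: p2→p2)
  step 10: p1  (read a: p2→p1)

So i = 1, j = 2, giving x = w[0:1] = c, y = w[1:2] = c, z = w[2:10] = cbbaabca.
Check: |xy| = 2 ≤ 6 and |y| = 1 ≥ 1. Reading y takes D from p2 back to p2, so every xyⁱz is accepted.
With |Q| = 6, pigeonhole forces a state repeat no later than step 6; the substring read between the first and second visits to that state can be pumped.

c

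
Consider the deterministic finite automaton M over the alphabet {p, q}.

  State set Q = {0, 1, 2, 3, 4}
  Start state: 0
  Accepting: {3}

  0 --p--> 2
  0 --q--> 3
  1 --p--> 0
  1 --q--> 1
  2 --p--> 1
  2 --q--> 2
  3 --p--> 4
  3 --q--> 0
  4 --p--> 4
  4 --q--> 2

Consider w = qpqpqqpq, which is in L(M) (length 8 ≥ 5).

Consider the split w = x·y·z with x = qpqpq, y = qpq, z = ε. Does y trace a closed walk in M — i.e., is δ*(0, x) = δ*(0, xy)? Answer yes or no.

no

Run of M on the first 8 characters of w = q p q p q q p q:
  step 0: 0  (start)
  step 1: 3  (read q: 0→3)
  step 2: 4  (read p: 3→4)
  step 3: 2  (read q: 4→2)
  step 4: 1  (read p: 2→1)
  step 5: 1  (read q: 1→1)
  step 6: 1  (read q: 1→1)
  step 7: 0  (read p: 1→0)
  step 8: 3  (read q: 0→3)

After x (step 5): 1. After xy (step 8): 3.
They differ (1 ≠ 3), so y is not a cycle from the state after x; this split is not the one the pumping-lemma construction produces, and pumping y need not keep the string in L(M).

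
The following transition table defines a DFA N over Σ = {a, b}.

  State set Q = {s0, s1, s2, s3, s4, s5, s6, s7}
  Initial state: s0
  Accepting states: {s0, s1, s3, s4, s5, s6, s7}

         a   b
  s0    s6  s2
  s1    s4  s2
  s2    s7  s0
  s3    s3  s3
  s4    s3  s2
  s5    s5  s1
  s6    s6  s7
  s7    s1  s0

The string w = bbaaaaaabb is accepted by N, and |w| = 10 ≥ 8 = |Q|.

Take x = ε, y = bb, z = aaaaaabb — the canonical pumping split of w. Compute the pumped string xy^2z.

xy^2z = ε·bb·bb·aaaaaabb = bbbbaaaaaabb.
Reading y = bb takes N from s0 back to s0, so after x·y·y the machine is still in s0, and z then leads to the accepting state s0. Hence bbbbaaaaaabb ∈ L(N).

bbbbaaaaaabb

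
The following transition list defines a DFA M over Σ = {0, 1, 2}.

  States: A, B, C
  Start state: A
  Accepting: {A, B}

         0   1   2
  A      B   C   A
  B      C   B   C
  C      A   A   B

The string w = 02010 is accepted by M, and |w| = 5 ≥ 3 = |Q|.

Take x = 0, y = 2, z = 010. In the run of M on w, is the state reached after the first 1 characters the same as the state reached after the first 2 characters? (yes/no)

no

State sequence: A -0-> B -2-> C

After x (step 1): B. After xy (step 2): C.
They differ (B ≠ C), so y is not a cycle from the state after x; this split is not the one the pumping-lemma construction produces, and pumping y need not keep the string in L(M).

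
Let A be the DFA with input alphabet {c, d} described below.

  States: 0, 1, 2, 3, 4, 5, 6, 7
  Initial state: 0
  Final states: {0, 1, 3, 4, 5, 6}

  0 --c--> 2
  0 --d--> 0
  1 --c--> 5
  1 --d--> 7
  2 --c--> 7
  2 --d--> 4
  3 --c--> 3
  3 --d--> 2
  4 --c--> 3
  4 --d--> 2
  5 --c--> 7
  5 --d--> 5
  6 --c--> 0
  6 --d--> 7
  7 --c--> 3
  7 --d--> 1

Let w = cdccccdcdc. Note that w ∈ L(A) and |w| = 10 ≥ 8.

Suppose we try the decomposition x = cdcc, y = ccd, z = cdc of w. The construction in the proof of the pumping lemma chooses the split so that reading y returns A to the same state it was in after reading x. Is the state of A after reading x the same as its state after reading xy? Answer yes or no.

State sequence: 0 -c-> 2 -d-> 4 -c-> 3 -c-> 3 -c-> 3 -c-> 3 -d-> 2

After x (step 4): 3. After xy (step 7): 2.
They differ (3 ≠ 2), so y is not a cycle from the state after x; this split is not the one the pumping-lemma construction produces, and pumping y need not keep the string in L(A).

no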